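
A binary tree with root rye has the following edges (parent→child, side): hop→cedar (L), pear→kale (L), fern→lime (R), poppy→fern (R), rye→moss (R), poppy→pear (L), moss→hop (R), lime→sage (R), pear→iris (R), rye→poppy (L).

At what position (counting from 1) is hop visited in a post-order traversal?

9

Post-order visits the left subtree, then the right subtree, then the node.
At rye: go left to poppy.
  At poppy: go left to pear.
    At pear: go left to kale.
      kale is a leaf — visit kale.
    At pear: go right to iris.
      iris is a leaf — visit iris.
    Visit pear.
  At poppy: go right to fern.
    At fern: no left child.
    At fern: go right to lime.
      At lime: no left child.
      At lime: go right to sage.
        sage is a leaf — visit sage.
      Visit lime.
    Visit fern.
  Visit poppy.
At rye: go right to moss.
  At moss: no left child.
  At moss: go right to hop.
    At hop: go left to cedar.
      cedar is a leaf — visit cedar.
    At hop: no right child.
    Visit hop.
  Visit moss.
Visit rye.
Full post-order sequence: kale, iris, pear, sage, lime, fern, poppy, cedar, hop, moss, rye.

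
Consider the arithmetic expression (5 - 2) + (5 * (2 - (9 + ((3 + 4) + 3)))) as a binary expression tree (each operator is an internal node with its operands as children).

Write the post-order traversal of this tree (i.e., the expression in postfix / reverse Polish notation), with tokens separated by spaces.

5 2 - 5 2 9 3 4 + 3 + + - * +

Post-order on an expression tree gives postfix notation: for each operator, emit left operand, right operand, then the operator.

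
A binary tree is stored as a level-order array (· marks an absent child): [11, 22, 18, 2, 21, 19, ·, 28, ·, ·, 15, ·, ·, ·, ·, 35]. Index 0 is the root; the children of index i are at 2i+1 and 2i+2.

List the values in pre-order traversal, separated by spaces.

11 22 2 28 35 21 15 18 19

Pre-order visits the node, then its left subtree, then its right subtree.
Visit 11.
At 11: go left to 22.
  Visit 22.
  At 22: go left to 2.
    Visit 2.
    At 2: go left to 28.
      Visit 28.
      At 28: go left to 35.
        35 is a leaf — visit 35.
      At 28: no right child.
    At 2: no right child.
  At 22: go right to 21.
    Visit 21.
    At 21: no left child.
    At 21: go right to 15.
      15 is a leaf — visit 15.
At 11: go right to 18.
  Visit 18.
  At 18: go left to 19.
    19 is a leaf — visit 19.
  At 18: no right child.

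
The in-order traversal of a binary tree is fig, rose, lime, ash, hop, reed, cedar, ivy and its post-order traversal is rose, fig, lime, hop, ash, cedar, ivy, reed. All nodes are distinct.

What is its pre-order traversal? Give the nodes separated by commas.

reed, ash, lime, fig, rose, hop, ivy, cedar

The last element of post-order is the root; it splits in-order into left and right subtrees.
Root reed: left subtree has 5 nodes {fig, rose, lime, ash, hop}, right has 2 {cedar, ivy}.
  Root ash: left subtree has 3 nodes {fig, rose, lime}, right has 1 {hop}.
    Root lime: left subtree has 2 nodes {fig, rose}, right has 0 { }.
      Root fig: left subtree has 0 nodes { }, right has 1 {rose}.
  Root ivy: left subtree has 1 node {cedar}, right has 0 { }.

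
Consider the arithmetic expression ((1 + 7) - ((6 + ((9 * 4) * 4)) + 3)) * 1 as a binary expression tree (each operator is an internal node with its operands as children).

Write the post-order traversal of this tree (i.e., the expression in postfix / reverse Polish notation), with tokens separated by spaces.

Post-order on an expression tree gives postfix notation: for each operator, emit left operand, right operand, then the operator.

1 7 + 6 9 4 * 4 * + 3 + - 1 *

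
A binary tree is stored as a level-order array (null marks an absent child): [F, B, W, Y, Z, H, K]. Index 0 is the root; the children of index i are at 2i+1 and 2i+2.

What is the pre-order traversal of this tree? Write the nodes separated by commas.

F, B, Y, Z, W, H, K

Pre-order visits the node, then its left subtree, then its right subtree.
Visit F.
At F: go left to B.
  Visit B.
  At B: go left to Y.
    Y is a leaf — visit Y.
  At B: go right to Z.
    Z is a leaf — visit Z.
At F: go right to W.
  Visit W.
  At W: go left to H.
    H is a leaf — visit H.
  At W: go right to K.
    K is a leaf — visit K.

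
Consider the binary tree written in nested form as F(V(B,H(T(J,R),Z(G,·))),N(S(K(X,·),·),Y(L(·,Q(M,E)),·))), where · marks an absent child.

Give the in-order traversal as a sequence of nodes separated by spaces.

In-order visits the left subtree, then the node, then the right subtree.
At F: go left to V.
  At V: go left to B.
    B is a leaf — visit B.
  Visit V.
  At V: go right to H.
    At H: go left to T.
      At T: go left to J.
        J is a leaf — visit J.
      Visit T.
      At T: go right to R.
        R is a leaf — visit R.
    Visit H.
    At H: go right to Z.
      At Z: go left to G.
        G is a leaf — visit G.
      Visit Z.
      At Z: no right child.
Visit F.
At F: go right to N.
  At N: go left to S.
    At S: go left to K.
      At K: go left to X.
        X is a leaf — visit X.
      Visit K.
      At K: no right child.
    Visit S.
    At S: no right child.
  Visit N.
  At N: go right to Y.
    At Y: go left to L.
      At L: no left child.
      Visit L.
      At L: go right to Q.
        At Q: go left to M.
          M is a leaf — visit M.
        Visit Q.
        At Q: go right to E.
          E is a leaf — visit E.
    Visit Y.
    At Y: no right child.

B V J T R H G Z F X K S N L M Q E Y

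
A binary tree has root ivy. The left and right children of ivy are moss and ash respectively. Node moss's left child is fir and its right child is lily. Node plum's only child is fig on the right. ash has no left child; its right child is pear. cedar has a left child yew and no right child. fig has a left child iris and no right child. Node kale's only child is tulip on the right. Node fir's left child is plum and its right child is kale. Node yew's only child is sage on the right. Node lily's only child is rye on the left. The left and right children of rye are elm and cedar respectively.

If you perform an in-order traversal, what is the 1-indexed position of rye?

9

In-order visits the left subtree, then the node, then the right subtree.
At ivy: go left to moss.
  At moss: go left to fir.
    At fir: go left to plum.
      At plum: no left child.
      Visit plum.
      At plum: go right to fig.
        At fig: go left to iris.
          iris is a leaf — visit iris.
        Visit fig.
        At fig: no right child.
    Visit fir.
    At fir: go right to kale.
      At kale: no left child.
      Visit kale.
      At kale: go right to tulip.
        tulip is a leaf — visit tulip.
  Visit moss.
  At moss: go right to lily.
    At lily: go left to rye.
      At rye: go left to elm.
        elm is a leaf — visit elm.
      Visit rye.
      At rye: go right to cedar.
        At cedar: go left to yew.
          At yew: no left child.
          Visit yew.
          At yew: go right to sage.
            sage is a leaf — visit sage.
        Visit cedar.
        At cedar: no right child.
    Visit lily.
    At lily: no right child.
Visit ivy.
At ivy: go right to ash.
  At ash: no left child.
  Visit ash.
  At ash: go right to pear.
    pear is a leaf — visit pear.
Full in-order sequence: plum, iris, fig, fir, kale, tulip, moss, elm, rye, yew, sage, cedar, lily, ivy, ash, pear.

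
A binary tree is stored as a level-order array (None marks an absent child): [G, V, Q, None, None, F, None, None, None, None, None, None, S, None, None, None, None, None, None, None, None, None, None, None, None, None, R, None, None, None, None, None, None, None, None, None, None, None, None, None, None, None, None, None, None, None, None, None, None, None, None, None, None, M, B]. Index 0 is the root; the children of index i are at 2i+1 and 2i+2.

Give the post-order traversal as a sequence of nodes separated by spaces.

Post-order visits the left subtree, then the right subtree, then the node.
At G: go left to V.
  V is a leaf — visit V.
At G: go right to Q.
  At Q: go left to F.
    At F: no left child.
    At F: go right to S.
      At S: no left child.
      At S: go right to R.
        At R: go left to M.
          M is a leaf — visit M.
        At R: go right to B.
          B is a leaf — visit B.
        Visit R.
      Visit S.
    Visit F.
  At Q: no right child.
  Visit Q.
Visit G.

V M B R S F Q G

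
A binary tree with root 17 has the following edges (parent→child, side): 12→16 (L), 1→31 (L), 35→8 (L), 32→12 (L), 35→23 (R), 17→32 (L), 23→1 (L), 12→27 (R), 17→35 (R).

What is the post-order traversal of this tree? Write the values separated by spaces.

Post-order visits the left subtree, then the right subtree, then the node.
At 17: go left to 32.
  At 32: go left to 12.
    At 12: go left to 16.
      16 is a leaf — visit 16.
    At 12: go right to 27.
      27 is a leaf — visit 27.
    Visit 12.
  At 32: no right child.
  Visit 32.
At 17: go right to 35.
  At 35: go left to 8.
    8 is a leaf — visit 8.
  At 35: go right to 23.
    At 23: go left to 1.
      At 1: go left to 31.
        31 is a leaf — visit 31.
      At 1: no right child.
      Visit 1.
    At 23: no right child.
    Visit 23.
  Visit 35.
Visit 17.

16 27 12 32 8 31 1 23 35 17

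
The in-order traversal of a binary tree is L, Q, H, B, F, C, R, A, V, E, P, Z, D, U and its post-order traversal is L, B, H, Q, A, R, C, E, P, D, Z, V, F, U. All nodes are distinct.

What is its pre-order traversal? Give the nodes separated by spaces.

U F Q L H B V C R A Z P E D

The last element of post-order is the root; it splits in-order into left and right subtrees.
Root U: left subtree has 13 nodes {L, Q, H, B, F, C, R, A, V, E, P, Z, D}, right has 0 { }.
  Root F: left subtree has 4 nodes {L, Q, H, B}, right has 8 {C, R, A, V, E, P, Z, D}.
    Root Q: left subtree has 1 node {L}, right has 2 {H, B}.
      Root H: left subtree has 0 nodes { }, right has 1 {B}.
    Root V: left subtree has 3 nodes {C, R, A}, right has 4 {E, P, Z, D}.
      Root C: left subtree has 0 nodes { }, right has 2 {R, A}.
        Root R: left subtree has 0 nodes { }, right has 1 {A}.
      Root Z: left subtree has 2 nodes {E, P}, right has 1 {D}.
        Root P: left subtree has 1 node {E}, right has 0 { }.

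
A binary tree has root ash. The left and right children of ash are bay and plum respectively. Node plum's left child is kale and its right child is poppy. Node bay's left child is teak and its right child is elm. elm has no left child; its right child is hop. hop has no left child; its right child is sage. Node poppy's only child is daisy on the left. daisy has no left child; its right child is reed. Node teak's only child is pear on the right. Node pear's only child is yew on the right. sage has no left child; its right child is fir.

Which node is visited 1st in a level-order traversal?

ash

Level-order visits nodes level by level from the root, left to right within each level.
Level 0: ash
Level 1: bay, plum
Level 2: teak, elm, kale, poppy
Level 3: pear, hop, daisy
Level 4: yew, sage, reed
Level 5: fir
Full level-order sequence: ash, bay, plum, teak, elm, kale, poppy, pear, hop, daisy, yew, sage, reed, fir.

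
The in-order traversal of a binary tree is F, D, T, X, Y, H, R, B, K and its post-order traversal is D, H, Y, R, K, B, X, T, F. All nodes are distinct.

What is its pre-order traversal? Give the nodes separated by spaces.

F T D X B R Y H K

The last element of post-order is the root; it splits in-order into left and right subtrees.
Root F: left subtree has 0 nodes { }, right has 8 {D, T, X, Y, H, R, B, K}.
  Root T: left subtree has 1 node {D}, right has 6 {X, Y, H, R, B, K}.
    Root X: left subtree has 0 nodes { }, right has 5 {Y, H, R, B, K}.
      Root B: left subtree has 3 nodes {Y, H, R}, right has 1 {K}.
        Root R: left subtree has 2 nodes {Y, H}, right has 0 { }.
          Root Y: left subtree has 0 nodes { }, right has 1 {H}.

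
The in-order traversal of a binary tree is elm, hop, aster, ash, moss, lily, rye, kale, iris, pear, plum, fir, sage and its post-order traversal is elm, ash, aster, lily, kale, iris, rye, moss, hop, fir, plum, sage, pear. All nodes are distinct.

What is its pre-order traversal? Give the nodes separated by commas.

pear, hop, elm, moss, aster, ash, rye, lily, iris, kale, sage, plum, fir

The last element of post-order is the root; it splits in-order into left and right subtrees.
Root pear: left subtree has 9 nodes {elm, hop, aster, ash, moss, lily, rye, kale, iris}, right has 3 {plum, fir, sage}.
  Root hop: left subtree has 1 node {elm}, right has 7 {aster, ash, moss, lily, rye, kale, iris}.
    Root moss: left subtree has 2 nodes {aster, ash}, right has 4 {lily, rye, kale, iris}.
      Root aster: left subtree has 0 nodes { }, right has 1 {ash}.
      Root rye: left subtree has 1 node {lily}, right has 2 {kale, iris}.
        Root iris: left subtree has 1 node {kale}, right has 0 { }.
  Root sage: left subtree has 2 nodes {plum, fir}, right has 0 { }.
    Root plum: left subtree has 0 nodes { }, right has 1 {fir}.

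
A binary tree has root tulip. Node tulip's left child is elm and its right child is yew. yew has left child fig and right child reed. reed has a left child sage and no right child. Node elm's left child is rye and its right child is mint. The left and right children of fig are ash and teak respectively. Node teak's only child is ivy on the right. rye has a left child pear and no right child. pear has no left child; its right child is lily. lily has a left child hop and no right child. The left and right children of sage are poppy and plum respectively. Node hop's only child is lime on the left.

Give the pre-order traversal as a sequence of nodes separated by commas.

Pre-order visits the node, then its left subtree, then its right subtree.
Visit tulip.
At tulip: go left to elm.
  Visit elm.
  At elm: go left to rye.
    Visit rye.
    At rye: go left to pear.
      Visit pear.
      At pear: no left child.
      At pear: go right to lily.
        Visit lily.
        At lily: go left to hop.
          Visit hop.
          At hop: go left to lime.
            lime is a leaf — visit lime.
          At hop: no right child.
        At lily: no right child.
    At rye: no right child.
  At elm: go right to mint.
    mint is a leaf — visit mint.
At tulip: go right to yew.
  Visit yew.
  At yew: go left to fig.
    Visit fig.
    At fig: go left to ash.
      ash is a leaf — visit ash.
    At fig: go right to teak.
      Visit teak.
      At teak: no left child.
      At teak: go right to ivy.
        ivy is a leaf — visit ivy.
  At yew: go right to reed.
    Visit reed.
    At reed: go left to sage.
      Visit sage.
      At sage: go left to poppy.
        poppy is a leaf — visit poppy.
      At sage: go right to plum.
        plum is a leaf — visit plum.
    At reed: no right child.

tulip, elm, rye, pear, lily, hop, lime, mint, yew, fig, ash, teak, ivy, reed, sage, poppy, plum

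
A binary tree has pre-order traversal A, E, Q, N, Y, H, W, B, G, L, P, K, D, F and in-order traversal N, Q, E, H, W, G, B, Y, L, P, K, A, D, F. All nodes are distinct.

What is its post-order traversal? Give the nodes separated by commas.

The first element of pre-order is the root; it splits in-order into left and right subtrees.
Root A: left subtree has 11 nodes {N, Q, E, H, W, G, B, Y, L, P, K}, right has 2 {D, F}.
  Root E: left subtree has 2 nodes {N, Q}, right has 8 {H, W, G, B, Y, L, P, K}.
    Root Q: left subtree has 1 node {N}, right has 0 { }.
    Root Y: left subtree has 4 nodes {H, W, G, B}, right has 3 {L, P, K}.
      Root H: left subtree has 0 nodes { }, right has 3 {W, G, B}.
        Root W: left subtree has 0 nodes { }, right has 2 {G, B}.
          Root B: left subtree has 1 node {G}, right has 0 { }.
      Root L: left subtree has 0 nodes { }, right has 2 {P, K}.
        Root P: left subtree has 0 nodes { }, right has 1 {K}.
  Root D: left subtree has 0 nodes { }, right has 1 {F}.

N, Q, G, B, W, H, K, P, L, Y, E, F, D, A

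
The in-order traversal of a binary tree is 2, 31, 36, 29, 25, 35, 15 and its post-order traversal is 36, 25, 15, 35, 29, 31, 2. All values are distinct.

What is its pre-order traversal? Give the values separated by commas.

2, 31, 29, 36, 35, 25, 15

The last element of post-order is the root; it splits in-order into left and right subtrees.
Root 2: left subtree has 0 nodes { }, right has 6 {31, 36, 29, 25, 35, 15}.
  Root 31: left subtree has 0 nodes { }, right has 5 {36, 29, 25, 35, 15}.
    Root 29: left subtree has 1 node {36}, right has 3 {25, 35, 15}.
      Root 35: left subtree has 1 node {25}, right has 1 {15}.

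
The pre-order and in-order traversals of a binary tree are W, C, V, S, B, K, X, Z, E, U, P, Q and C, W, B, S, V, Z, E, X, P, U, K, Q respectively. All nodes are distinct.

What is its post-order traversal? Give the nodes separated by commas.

C, B, S, E, Z, P, U, X, Q, K, V, W

The first element of pre-order is the root; it splits in-order into left and right subtrees.
Root W: left subtree has 1 node {C}, right has 10 {B, S, V, Z, E, X, P, U, K, Q}.
  Root V: left subtree has 2 nodes {B, S}, right has 7 {Z, E, X, P, U, K, Q}.
    Root S: left subtree has 1 node {B}, right has 0 { }.
    Root K: left subtree has 5 nodes {Z, E, X, P, U}, right has 1 {Q}.
      Root X: left subtree has 2 nodes {Z, E}, right has 2 {P, U}.
        Root Z: left subtree has 0 nodes { }, right has 1 {E}.
        Root U: left subtree has 1 node {P}, right has 0 { }.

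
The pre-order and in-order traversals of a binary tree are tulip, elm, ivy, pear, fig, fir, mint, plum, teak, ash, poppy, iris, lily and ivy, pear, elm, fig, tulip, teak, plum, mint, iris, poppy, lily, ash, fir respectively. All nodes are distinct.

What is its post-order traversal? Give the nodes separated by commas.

The first element of pre-order is the root; it splits in-order into left and right subtrees.
Root tulip: left subtree has 4 nodes {ivy, pear, elm, fig}, right has 8 {teak, plum, mint, iris, poppy, lily, ash, fir}.
  Root elm: left subtree has 2 nodes {ivy, pear}, right has 1 {fig}.
    Root ivy: left subtree has 0 nodes { }, right has 1 {pear}.
  Root fir: left subtree has 7 nodes {teak, plum, mint, iris, poppy, lily, ash}, right has 0 { }.
    Root mint: left subtree has 2 nodes {teak, plum}, right has 4 {iris, poppy, lily, ash}.
      Root plum: left subtree has 1 node {teak}, right has 0 { }.
      Root ash: left subtree has 3 nodes {iris, poppy, lily}, right has 0 { }.
        Root poppy: left subtree has 1 node {iris}, right has 1 {lily}.

pear, ivy, fig, elm, teak, plum, iris, lily, poppy, ash, mint, fir, tulip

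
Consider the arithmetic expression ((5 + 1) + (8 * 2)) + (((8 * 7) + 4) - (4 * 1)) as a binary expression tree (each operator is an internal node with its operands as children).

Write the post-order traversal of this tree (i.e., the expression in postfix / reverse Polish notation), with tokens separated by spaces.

5 1 + 8 2 * + 8 7 * 4 + 4 1 * - +

Post-order on an expression tree gives postfix notation: for each operator, emit left operand, right operand, then the operator.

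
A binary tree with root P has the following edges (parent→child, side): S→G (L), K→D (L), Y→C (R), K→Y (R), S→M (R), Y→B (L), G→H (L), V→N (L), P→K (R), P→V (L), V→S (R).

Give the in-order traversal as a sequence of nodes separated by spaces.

In-order visits the left subtree, then the node, then the right subtree.
At P: go left to V.
  At V: go left to N.
    N is a leaf — visit N.
  Visit V.
  At V: go right to S.
    At S: go left to G.
      At G: go left to H.
        H is a leaf — visit H.
      Visit G.
      At G: no right child.
    Visit S.
    At S: go right to M.
      M is a leaf — visit M.
Visit P.
At P: go right to K.
  At K: go left to D.
    D is a leaf — visit D.
  Visit K.
  At K: go right to Y.
    At Y: go left to B.
      B is a leaf — visit B.
    Visit Y.
    At Y: go right to C.
      C is a leaf — visit C.

N V H G S M P D K B Y C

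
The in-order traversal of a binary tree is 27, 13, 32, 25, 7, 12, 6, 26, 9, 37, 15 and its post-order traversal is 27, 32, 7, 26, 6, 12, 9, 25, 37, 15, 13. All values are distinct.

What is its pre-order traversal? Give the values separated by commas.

The last element of post-order is the root; it splits in-order into left and right subtrees.
Root 13: left subtree has 1 node {27}, right has 9 {32, 25, 7, 12, 6, 26, 9, 37, 15}.
  Root 15: left subtree has 8 nodes {32, 25, 7, 12, 6, 26, 9, 37}, right has 0 { }.
    Root 37: left subtree has 7 nodes {32, 25, 7, 12, 6, 26, 9}, right has 0 { }.
      Root 25: left subtree has 1 node {32}, right has 5 {7, 12, 6, 26, 9}.
        Root 9: left subtree has 4 nodes {7, 12, 6, 26}, right has 0 { }.
          Root 12: left subtree has 1 node {7}, right has 2 {6, 26}.
            Root 6: left subtree has 0 nodes { }, right has 1 {26}.

13, 27, 15, 37, 25, 32, 9, 12, 7, 6, 26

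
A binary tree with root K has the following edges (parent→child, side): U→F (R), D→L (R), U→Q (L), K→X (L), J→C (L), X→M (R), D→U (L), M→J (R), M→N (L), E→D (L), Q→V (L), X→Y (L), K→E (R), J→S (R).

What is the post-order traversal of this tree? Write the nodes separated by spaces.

Y N C S J M X V Q F U L D E K

Post-order visits the left subtree, then the right subtree, then the node.
At K: go left to X.
  At X: go left to Y.
    Y is a leaf — visit Y.
  At X: go right to M.
    At M: go left to N.
      N is a leaf — visit N.
    At M: go right to J.
      At J: go left to C.
        C is a leaf — visit C.
      At J: go right to S.
        S is a leaf — visit S.
      Visit J.
    Visit M.
  Visit X.
At K: go right to E.
  At E: go left to D.
    At D: go left to U.
      At U: go left to Q.
        At Q: go left to V.
          V is a leaf — visit V.
        At Q: no right child.
        Visit Q.
      At U: go right to F.
        F is a leaf — visit F.
      Visit U.
    At D: go right to L.
      L is a leaf — visit L.
    Visit D.
  At E: no right child.
  Visit E.
Visit K.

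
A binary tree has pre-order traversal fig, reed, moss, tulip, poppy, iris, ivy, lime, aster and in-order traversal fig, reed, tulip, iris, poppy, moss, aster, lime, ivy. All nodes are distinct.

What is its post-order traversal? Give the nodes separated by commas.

The first element of pre-order is the root; it splits in-order into left and right subtrees.
Root fig: left subtree has 0 nodes { }, right has 8 {reed, tulip, iris, poppy, moss, aster, lime, ivy}.
  Root reed: left subtree has 0 nodes { }, right has 7 {tulip, iris, poppy, moss, aster, lime, ivy}.
    Root moss: left subtree has 3 nodes {tulip, iris, poppy}, right has 3 {aster, lime, ivy}.
      Root tulip: left subtree has 0 nodes { }, right has 2 {iris, poppy}.
        Root poppy: left subtree has 1 node {iris}, right has 0 { }.
      Root ivy: left subtree has 2 nodes {aster, lime}, right has 0 { }.
        Root lime: left subtree has 1 node {aster}, right has 0 { }.

iris, poppy, tulip, aster, lime, ivy, moss, reed, fig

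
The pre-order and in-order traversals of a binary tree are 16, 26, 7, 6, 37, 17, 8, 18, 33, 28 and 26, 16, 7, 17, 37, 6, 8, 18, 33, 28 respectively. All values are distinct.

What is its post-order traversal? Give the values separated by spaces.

26 17 37 28 33 18 8 6 7 16

The first element of pre-order is the root; it splits in-order into left and right subtrees.
Root 16: left subtree has 1 node {26}, right has 8 {7, 17, 37, 6, 8, 18, 33, 28}.
  Root 7: left subtree has 0 nodes { }, right has 7 {17, 37, 6, 8, 18, 33, 28}.
    Root 6: left subtree has 2 nodes {17, 37}, right has 4 {8, 18, 33, 28}.
      Root 37: left subtree has 1 node {17}, right has 0 { }.
      Root 8: left subtree has 0 nodes { }, right has 3 {18, 33, 28}.
        Root 18: left subtree has 0 nodes { }, right has 2 {33, 28}.
          Root 33: left subtree has 0 nodes { }, right has 1 {28}.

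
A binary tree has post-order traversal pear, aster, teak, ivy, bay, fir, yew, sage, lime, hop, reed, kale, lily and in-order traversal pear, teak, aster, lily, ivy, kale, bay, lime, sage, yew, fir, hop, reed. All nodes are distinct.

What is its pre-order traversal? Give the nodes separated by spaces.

lily teak pear aster kale ivy reed hop lime bay sage yew fir

The last element of post-order is the root; it splits in-order into left and right subtrees.
Root lily: left subtree has 3 nodes {pear, teak, aster}, right has 9 {ivy, kale, bay, lime, sage, yew, fir, hop, reed}.
  Root teak: left subtree has 1 node {pear}, right has 1 {aster}.
  Root kale: left subtree has 1 node {ivy}, right has 7 {bay, lime, sage, yew, fir, hop, reed}.
    Root reed: left subtree has 6 nodes {bay, lime, sage, yew, fir, hop}, right has 0 { }.
      Root hop: left subtree has 5 nodes {bay, lime, sage, yew, fir}, right has 0 { }.
        Root lime: left subtree has 1 node {bay}, right has 3 {sage, yew, fir}.
          Root sage: left subtree has 0 nodes { }, right has 2 {yew, fir}.
            Root yew: left subtree has 0 nodes { }, right has 1 {fir}.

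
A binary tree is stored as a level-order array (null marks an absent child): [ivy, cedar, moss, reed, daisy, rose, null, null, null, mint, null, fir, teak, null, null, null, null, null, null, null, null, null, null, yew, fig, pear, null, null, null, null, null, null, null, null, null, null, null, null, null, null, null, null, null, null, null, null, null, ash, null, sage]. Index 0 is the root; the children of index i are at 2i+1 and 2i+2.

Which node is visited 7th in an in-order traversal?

yew

In-order visits the left subtree, then the node, then the right subtree.
At ivy: go left to cedar.
  At cedar: go left to reed.
    reed is a leaf — visit reed.
  Visit cedar.
  At cedar: go right to daisy.
    At daisy: go left to mint.
      mint is a leaf — visit mint.
    Visit daisy.
    At daisy: no right child.
Visit ivy.
At ivy: go right to moss.
  At moss: go left to rose.
    At rose: go left to fir.
      At fir: go left to yew.
        At yew: go left to ash.
          ash is a leaf — visit ash.
        Visit yew.
        At yew: no right child.
      Visit fir.
      At fir: go right to fig.
        At fig: go left to sage.
          sage is a leaf — visit sage.
        Visit fig.
        At fig: no right child.
    Visit rose.
    At rose: go right to teak.
      At teak: go left to pear.
        pear is a leaf — visit pear.
      Visit teak.
      At teak: no right child.
  Visit moss.
  At moss: no right child.
Full in-order sequence: reed, cedar, mint, daisy, ivy, ash, yew, fir, sage, fig, rose, pear, teak, moss.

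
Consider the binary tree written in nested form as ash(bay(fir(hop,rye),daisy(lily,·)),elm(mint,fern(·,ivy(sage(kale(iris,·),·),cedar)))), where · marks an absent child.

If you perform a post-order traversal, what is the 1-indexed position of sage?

Post-order visits the left subtree, then the right subtree, then the node.
At ash: go left to bay.
  At bay: go left to fir.
    At fir: go left to hop.
      hop is a leaf — visit hop.
    At fir: go right to rye.
      rye is a leaf — visit rye.
    Visit fir.
  At bay: go right to daisy.
    At daisy: go left to lily.
      lily is a leaf — visit lily.
    At daisy: no right child.
    Visit daisy.
  Visit bay.
At ash: go right to elm.
  At elm: go left to mint.
    mint is a leaf — visit mint.
  At elm: go right to fern.
    At fern: no left child.
    At fern: go right to ivy.
      At ivy: go left to sage.
        At sage: go left to kale.
          At kale: go left to iris.
            iris is a leaf — visit iris.
          At kale: no right child.
          Visit kale.
        At sage: no right child.
        Visit sage.
      At ivy: go right to cedar.
        cedar is a leaf — visit cedar.
      Visit ivy.
    Visit fern.
  Visit elm.
Visit ash.
Full post-order sequence: hop, rye, fir, lily, daisy, bay, mint, iris, kale, sage, cedar, ivy, fern, elm, ash.

10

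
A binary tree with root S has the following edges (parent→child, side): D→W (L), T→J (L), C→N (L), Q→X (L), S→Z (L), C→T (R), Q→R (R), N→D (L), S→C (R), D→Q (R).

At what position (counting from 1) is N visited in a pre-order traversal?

4

Pre-order visits the node, then its left subtree, then its right subtree.
Visit S.
At S: go left to Z.
  Z is a leaf — visit Z.
At S: go right to C.
  Visit C.
  At C: go left to N.
    Visit N.
    At N: go left to D.
      Visit D.
      At D: go left to W.
        W is a leaf — visit W.
      At D: go right to Q.
        Visit Q.
        At Q: go left to X.
          X is a leaf — visit X.
        At Q: go right to R.
          R is a leaf — visit R.
    At N: no right child.
  At C: go right to T.
    Visit T.
    At T: go left to J.
      J is a leaf — visit J.
    At T: no right child.
Full pre-order sequence: S, Z, C, N, D, W, Q, X, R, T, J.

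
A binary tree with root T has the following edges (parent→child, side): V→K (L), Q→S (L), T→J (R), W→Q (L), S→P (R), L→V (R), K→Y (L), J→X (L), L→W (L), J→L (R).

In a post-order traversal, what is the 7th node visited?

Post-order visits the left subtree, then the right subtree, then the node.
At T: no left child.
At T: go right to J.
  At J: go left to X.
    X is a leaf — visit X.
  At J: go right to L.
    At L: go left to W.
      At W: go left to Q.
        At Q: go left to S.
          At S: no left child.
          At S: go right to P.
            P is a leaf — visit P.
          Visit S.
        At Q: no right child.
        Visit Q.
      At W: no right child.
      Visit W.
    At L: go right to V.
      At V: go left to K.
        At K: go left to Y.
          Y is a leaf — visit Y.
        At K: no right child.
        Visit K.
      At V: no right child.
      Visit V.
    Visit L.
  Visit J.
Visit T.
Full post-order sequence: X, P, S, Q, W, Y, K, V, L, J, T.

K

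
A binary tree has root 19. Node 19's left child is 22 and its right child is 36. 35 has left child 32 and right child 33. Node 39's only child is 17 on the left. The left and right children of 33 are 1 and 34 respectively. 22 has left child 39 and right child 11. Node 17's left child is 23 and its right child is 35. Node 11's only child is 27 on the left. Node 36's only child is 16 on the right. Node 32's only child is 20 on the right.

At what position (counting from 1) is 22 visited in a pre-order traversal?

2

Pre-order visits the node, then its left subtree, then its right subtree.
Visit 19.
At 19: go left to 22.
  Visit 22.
  At 22: go left to 39.
    Visit 39.
    At 39: go left to 17.
      Visit 17.
      At 17: go left to 23.
        23 is a leaf — visit 23.
      At 17: go right to 35.
        Visit 35.
        At 35: go left to 32.
          Visit 32.
          At 32: no left child.
          At 32: go right to 20.
            20 is a leaf — visit 20.
        At 35: go right to 33.
          Visit 33.
          At 33: go left to 1.
            1 is a leaf — visit 1.
          At 33: go right to 34.
            34 is a leaf — visit 34.
    At 39: no right child.
  At 22: go right to 11.
    Visit 11.
    At 11: go left to 27.
      27 is a leaf — visit 27.
    At 11: no right child.
At 19: go right to 36.
  Visit 36.
  At 36: no left child.
  At 36: go right to 16.
    16 is a leaf — visit 16.
Full pre-order sequence: 19, 22, 39, 17, 23, 35, 32, 20, 33, 1, 34, 11, 27, 36, 16.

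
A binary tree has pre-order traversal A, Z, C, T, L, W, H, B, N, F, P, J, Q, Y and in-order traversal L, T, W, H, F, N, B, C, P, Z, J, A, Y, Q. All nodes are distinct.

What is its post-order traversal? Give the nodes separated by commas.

L, F, N, B, H, W, T, P, C, J, Z, Y, Q, A

The first element of pre-order is the root; it splits in-order into left and right subtrees.
Root A: left subtree has 11 nodes {L, T, W, H, F, N, B, C, P, Z, J}, right has 2 {Y, Q}.
  Root Z: left subtree has 9 nodes {L, T, W, H, F, N, B, C, P}, right has 1 {J}.
    Root C: left subtree has 7 nodes {L, T, W, H, F, N, B}, right has 1 {P}.
      Root T: left subtree has 1 node {L}, right has 5 {W, H, F, N, B}.
        Root W: left subtree has 0 nodes { }, right has 4 {H, F, N, B}.
          Root H: left subtree has 0 nodes { }, right has 3 {F, N, B}.
            Root B: left subtree has 2 nodes {F, N}, right has 0 { }.
              Root N: left subtree has 1 node {F}, right has 0 { }.
  Root Q: left subtree has 1 node {Y}, right has 0 { }.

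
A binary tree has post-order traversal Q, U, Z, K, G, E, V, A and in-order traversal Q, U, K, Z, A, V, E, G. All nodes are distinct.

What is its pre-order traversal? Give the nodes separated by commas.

The last element of post-order is the root; it splits in-order into left and right subtrees.
Root A: left subtree has 4 nodes {Q, U, K, Z}, right has 3 {V, E, G}.
  Root K: left subtree has 2 nodes {Q, U}, right has 1 {Z}.
    Root U: left subtree has 1 node {Q}, right has 0 { }.
  Root V: left subtree has 0 nodes { }, right has 2 {E, G}.
    Root E: left subtree has 0 nodes { }, right has 1 {G}.

A, K, U, Q, Z, V, E, G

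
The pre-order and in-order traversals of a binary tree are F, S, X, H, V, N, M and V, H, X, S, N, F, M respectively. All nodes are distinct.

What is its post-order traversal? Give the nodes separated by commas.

The first element of pre-order is the root; it splits in-order into left and right subtrees.
Root F: left subtree has 5 nodes {V, H, X, S, N}, right has 1 {M}.
  Root S: left subtree has 3 nodes {V, H, X}, right has 1 {N}.
    Root X: left subtree has 2 nodes {V, H}, right has 0 { }.
      Root H: left subtree has 1 node {V}, right has 0 { }.

V, H, X, N, S, M, F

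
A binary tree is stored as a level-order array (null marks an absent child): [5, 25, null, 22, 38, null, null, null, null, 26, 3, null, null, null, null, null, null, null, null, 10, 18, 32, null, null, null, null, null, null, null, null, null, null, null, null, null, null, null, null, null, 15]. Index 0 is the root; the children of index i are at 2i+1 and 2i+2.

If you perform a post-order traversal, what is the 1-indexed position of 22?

Post-order visits the left subtree, then the right subtree, then the node.
At 5: go left to 25.
  At 25: go left to 22.
    22 is a leaf — visit 22.
  At 25: go right to 38.
    At 38: go left to 26.
      At 26: go left to 10.
        At 10: go left to 15.
          15 is a leaf — visit 15.
        At 10: no right child.
        Visit 10.
      At 26: go right to 18.
        18 is a leaf — visit 18.
      Visit 26.
    At 38: go right to 3.
      At 3: go left to 32.
        32 is a leaf — visit 32.
      At 3: no right child.
      Visit 3.
    Visit 38.
  Visit 25.
At 5: no right child.
Visit 5.
Full post-order sequence: 22, 15, 10, 18, 26, 32, 3, 38, 25, 5.

1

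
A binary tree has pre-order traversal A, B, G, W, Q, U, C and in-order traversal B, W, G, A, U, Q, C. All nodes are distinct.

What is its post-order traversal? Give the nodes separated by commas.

The first element of pre-order is the root; it splits in-order into left and right subtrees.
Root A: left subtree has 3 nodes {B, W, G}, right has 3 {U, Q, C}.
  Root B: left subtree has 0 nodes { }, right has 2 {W, G}.
    Root G: left subtree has 1 node {W}, right has 0 { }.
  Root Q: left subtree has 1 node {U}, right has 1 {C}.

W, G, B, U, C, Q, A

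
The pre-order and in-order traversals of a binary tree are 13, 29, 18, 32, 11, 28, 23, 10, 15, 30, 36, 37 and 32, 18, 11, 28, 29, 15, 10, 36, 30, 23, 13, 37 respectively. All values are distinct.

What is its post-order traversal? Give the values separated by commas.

32, 28, 11, 18, 15, 36, 30, 10, 23, 29, 37, 13

The first element of pre-order is the root; it splits in-order into left and right subtrees.
Root 13: left subtree has 10 nodes {32, 18, 11, 28, 29, 15, 10, 36, 30, 23}, right has 1 {37}.
  Root 29: left subtree has 4 nodes {32, 18, 11, 28}, right has 5 {15, 10, 36, 30, 23}.
    Root 18: left subtree has 1 node {32}, right has 2 {11, 28}.
      Root 11: left subtree has 0 nodes { }, right has 1 {28}.
    Root 23: left subtree has 4 nodes {15, 10, 36, 30}, right has 0 { }.
      Root 10: left subtree has 1 node {15}, right has 2 {36, 30}.
        Root 30: left subtree has 1 node {36}, right has 0 { }.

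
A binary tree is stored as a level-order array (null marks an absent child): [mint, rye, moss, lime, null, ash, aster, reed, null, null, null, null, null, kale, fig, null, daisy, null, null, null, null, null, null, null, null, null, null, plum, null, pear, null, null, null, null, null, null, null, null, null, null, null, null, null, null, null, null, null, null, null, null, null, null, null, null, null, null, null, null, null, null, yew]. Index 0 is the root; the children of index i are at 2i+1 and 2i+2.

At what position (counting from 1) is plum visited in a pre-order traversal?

Pre-order visits the node, then its left subtree, then its right subtree.
Visit mint.
At mint: go left to rye.
  Visit rye.
  At rye: go left to lime.
    Visit lime.
    At lime: go left to reed.
      Visit reed.
      At reed: no left child.
      At reed: go right to daisy.
        daisy is a leaf — visit daisy.
    At lime: no right child.
  At rye: no right child.
At mint: go right to moss.
  Visit moss.
  At moss: go left to ash.
    ash is a leaf — visit ash.
  At moss: go right to aster.
    Visit aster.
    At aster: go left to kale.
      Visit kale.
      At kale: go left to plum.
        plum is a leaf — visit plum.
      At kale: no right child.
    At aster: go right to fig.
      Visit fig.
      At fig: go left to pear.
        Visit pear.
        At pear: no left child.
        At pear: go right to yew.
          yew is a leaf — visit yew.
      At fig: no right child.
Full pre-order sequence: mint, rye, lime, reed, daisy, moss, ash, aster, kale, plum, fig, pear, yew.

10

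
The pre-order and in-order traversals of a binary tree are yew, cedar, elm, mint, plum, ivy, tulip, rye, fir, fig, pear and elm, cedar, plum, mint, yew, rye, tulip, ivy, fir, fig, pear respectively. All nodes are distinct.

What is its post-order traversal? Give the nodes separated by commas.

The first element of pre-order is the root; it splits in-order into left and right subtrees.
Root yew: left subtree has 4 nodes {elm, cedar, plum, mint}, right has 6 {rye, tulip, ivy, fir, fig, pear}.
  Root cedar: left subtree has 1 node {elm}, right has 2 {plum, mint}.
    Root mint: left subtree has 1 node {plum}, right has 0 { }.
  Root ivy: left subtree has 2 nodes {rye, tulip}, right has 3 {fir, fig, pear}.
    Root tulip: left subtree has 1 node {rye}, right has 0 { }.
    Root fir: left subtree has 0 nodes { }, right has 2 {fig, pear}.
      Root fig: left subtree has 0 nodes { }, right has 1 {pear}.

elm, plum, mint, cedar, rye, tulip, pear, fig, fir, ivy, yew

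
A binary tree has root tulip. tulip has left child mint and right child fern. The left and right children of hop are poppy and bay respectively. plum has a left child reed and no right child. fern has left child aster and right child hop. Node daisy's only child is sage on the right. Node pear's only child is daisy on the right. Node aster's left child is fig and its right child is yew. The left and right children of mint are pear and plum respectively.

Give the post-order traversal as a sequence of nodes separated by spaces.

Post-order visits the left subtree, then the right subtree, then the node.
At tulip: go left to mint.
  At mint: go left to pear.
    At pear: no left child.
    At pear: go right to daisy.
      At daisy: no left child.
      At daisy: go right to sage.
        sage is a leaf — visit sage.
      Visit daisy.
    Visit pear.
  At mint: go right to plum.
    At plum: go left to reed.
      reed is a leaf — visit reed.
    At plum: no right child.
    Visit plum.
  Visit mint.
At tulip: go right to fern.
  At fern: go left to aster.
    At aster: go left to fig.
      fig is a leaf — visit fig.
    At aster: go right to yew.
      yew is a leaf — visit yew.
    Visit aster.
  At fern: go right to hop.
    At hop: go left to poppy.
      poppy is a leaf — visit poppy.
    At hop: go right to bay.
      bay is a leaf — visit bay.
    Visit hop.
  Visit fern.
Visit tulip.

sage daisy pear reed plum mint fig yew aster poppy bay hop fern tulip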